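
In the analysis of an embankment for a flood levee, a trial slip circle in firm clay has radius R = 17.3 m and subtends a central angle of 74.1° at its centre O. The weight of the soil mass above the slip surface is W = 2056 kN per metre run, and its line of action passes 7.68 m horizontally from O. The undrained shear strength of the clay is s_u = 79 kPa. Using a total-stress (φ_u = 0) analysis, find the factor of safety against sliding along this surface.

FS = 1.94

Taking moments about the centre O, the resisting moment is provided by the undrained shear strength acting along the arc:
Arc length L_a = R·θ = 17.3·(74.1°·π/180) = 17.3·1.2933 = 22.37 m
M_R = s_u·L_a·R = 79·22.37·17.3 = 30578.4 kN·m/m
M_D = W·d = 2056·7.68 = 15790.1 kN·m/m
FS = M_R / M_D = 30578.4 / 15790.1 = 1.937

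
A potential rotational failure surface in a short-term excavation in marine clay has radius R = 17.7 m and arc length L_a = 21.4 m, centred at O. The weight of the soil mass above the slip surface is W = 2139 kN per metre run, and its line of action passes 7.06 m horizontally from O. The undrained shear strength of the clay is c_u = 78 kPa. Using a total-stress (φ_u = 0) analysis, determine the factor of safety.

Taking moments about the centre O, the resisting moment is provided by the undrained shear strength acting along the arc:
M_R = c_u·L_a·R = 78·21.40·17.7 = 29544.8 kN·m/m
M_D = W·d = 2139·7.06 = 15101.3 kN·m/m
FS = M_R / M_D = 29544.8 / 15101.3 = 1.956

FS = 1.96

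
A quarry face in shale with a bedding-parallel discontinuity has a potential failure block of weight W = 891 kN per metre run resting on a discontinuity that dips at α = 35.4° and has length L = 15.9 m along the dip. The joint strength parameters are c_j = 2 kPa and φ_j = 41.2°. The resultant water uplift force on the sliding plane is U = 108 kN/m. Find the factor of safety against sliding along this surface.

FS = 1.11

Resolving the block weight along and normal to the plane and applying the Mohr–Coulomb strength on the joint:
N' = W cosα − U = 891·cos35.4° − 108 = 618.3 kN/m
Driving force T = W sinα = 891·sin35.4° = 516.1 kN/m
Resisting force R = c_j·L + N'·tanφ_j = 2·15.9 + 618.3·tan41.2° = 31.8 + 541.3 = 573.1 kN/m
FS = R / T = 573.1 / 516.1 = 1.110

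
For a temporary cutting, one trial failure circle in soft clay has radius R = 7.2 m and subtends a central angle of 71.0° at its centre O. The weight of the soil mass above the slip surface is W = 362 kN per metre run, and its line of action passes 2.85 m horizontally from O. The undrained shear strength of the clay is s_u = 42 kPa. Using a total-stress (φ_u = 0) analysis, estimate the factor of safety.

FS = 2.62

Taking moments about the centre O, the resisting moment is provided by the undrained shear strength acting along the arc:
Arc length L_a = R·θ = 7.2·(71.0°·π/180) = 7.2·1.2392 = 8.92 m
M_R = s_u·L_a·R = 42·8.92·7.2 = 2698.1 kN·m/m
M_D = W·d = 362·2.85 = 1031.7 kN·m/m
FS = M_R / M_D = 2698.1 / 1031.7 = 2.615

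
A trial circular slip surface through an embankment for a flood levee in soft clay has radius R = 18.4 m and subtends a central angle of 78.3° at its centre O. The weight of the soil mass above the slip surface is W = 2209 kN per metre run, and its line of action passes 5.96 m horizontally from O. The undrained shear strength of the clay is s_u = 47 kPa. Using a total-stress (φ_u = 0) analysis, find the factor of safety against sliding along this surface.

Taking moments about the centre O, the resisting moment is provided by the undrained shear strength acting along the arc:
Arc length L_a = R·θ = 18.4·(78.3°·π/180) = 18.4·1.3666 = 25.15 m
M_R = s_u·L_a·R = 47·25.15·18.4 = 21745.7 kN·m/m
M_D = W·d = 2209·5.96 = 13165.6 kN·m/m
FS = M_R / M_D = 21745.7 / 13165.6 = 1.652

FS = 1.65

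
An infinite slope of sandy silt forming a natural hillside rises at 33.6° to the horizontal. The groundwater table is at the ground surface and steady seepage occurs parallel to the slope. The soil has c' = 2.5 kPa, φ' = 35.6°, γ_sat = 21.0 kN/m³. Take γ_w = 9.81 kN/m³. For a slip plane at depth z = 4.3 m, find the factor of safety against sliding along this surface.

FS = 0.63

With seepage parallel to the slope and the water table at the surface, the effective normal stress on the slip plane uses the buoyant unit weight γ' = γ_sat − γ_w while the driving shear stress uses γ_sat:
FS = [c' + γ' z cos²β tanφ'] / [γ_sat z sinβ cosβ]
γ' = 21.0 − 9.81 = 11.19 kN/m³
Numerator = 2.5 + 11.19·4.3·cos²33.6°·tan35.6° = 2.5 + 11.19·4.3·0.6938·0.7159 = 26.399 kPa
Denominator = 21.0·4.3·sin33.6°·cos33.6° = 21.0·4.3·0.5534·0.8329 = 41.622 kPa
FS = 26.399 / 41.622 = 0.634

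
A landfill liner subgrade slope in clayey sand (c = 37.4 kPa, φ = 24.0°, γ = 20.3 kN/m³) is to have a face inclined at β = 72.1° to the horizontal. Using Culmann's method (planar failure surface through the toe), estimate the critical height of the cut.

Culmann's analysis gives the critical failure plane at α_cr = (β + φ)/2 = (72.1 + 24.0)/2 = 48.0°, and the critical height
H_c = (4c/γ) · sinβ cosφ / [1 − cos(β − φ)]
    = (4·37.4/20.3) · sin72.1°·cos24.0° / [1 − cos(48.1°)]
    = 7.369 · 0.9516·0.9135 / [1 − 0.6678]
    = 7.369 · 0.8693 / 0.3322
    = 19.29 m

H_c = 19.29 m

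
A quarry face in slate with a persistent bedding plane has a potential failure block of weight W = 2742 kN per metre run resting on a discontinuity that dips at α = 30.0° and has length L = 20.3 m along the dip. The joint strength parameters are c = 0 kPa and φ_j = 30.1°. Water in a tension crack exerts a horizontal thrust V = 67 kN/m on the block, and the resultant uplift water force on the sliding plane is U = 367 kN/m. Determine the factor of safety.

FS = 0.80

Resolving the block weight along and normal to the plane and applying the Mohr–Coulomb strength on the joint:
N' = W cosα − U − V sinα = 2742·cos30.0° − 367 − 67·sin30.0° = 1974.1 kN/m
Driving force T = W sinα + V cosα = 2742·sin30.0° + 67·cos30.0° = 1429.0 kN/m
Resisting force R = c·L + N'·tanφ_j = 0·20.3 + 1974.1·tan30.1° = 0.0 + 1144.4 = 1144.4 kN/m
FS = R / T = 1144.4 / 1429.0 = 0.801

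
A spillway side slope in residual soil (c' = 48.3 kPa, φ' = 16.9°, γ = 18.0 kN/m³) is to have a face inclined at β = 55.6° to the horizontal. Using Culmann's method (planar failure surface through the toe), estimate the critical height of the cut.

Culmann's analysis gives the critical failure plane at α_cr = (β + φ')/2 = (55.6 + 16.9)/2 = 36.2°, and the critical height
H_c = (4c'/γ) · sinβ cosφ' / [1 − cos(β − φ')]
    = (4·48.3/18.0) · sin55.6°·cos16.9° / [1 − cos(38.7°)]
    = 10.733 · 0.8251·0.9568 / [1 − 0.7804]
    = 10.733 · 0.7895 / 0.2196
    = 38.59 m

H_c = 38.59 m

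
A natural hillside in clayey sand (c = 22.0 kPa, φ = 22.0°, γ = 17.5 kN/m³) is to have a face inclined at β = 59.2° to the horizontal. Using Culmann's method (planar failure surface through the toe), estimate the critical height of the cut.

H_c = 19.68 m

Culmann's analysis gives the critical failure plane at α_cr = (β + φ)/2 = (59.2 + 22.0)/2 = 40.6°, and the critical height
H_c = (4c/γ) · sinβ cosφ / [1 − cos(β − φ)]
    = (4·22.0/17.5) · sin59.2°·cos22.0° / [1 − cos(37.2°)]
    = 5.029 · 0.8590·0.9272 / [1 − 0.7965]
    = 5.029 · 0.7964 / 0.2035
    = 19.68 m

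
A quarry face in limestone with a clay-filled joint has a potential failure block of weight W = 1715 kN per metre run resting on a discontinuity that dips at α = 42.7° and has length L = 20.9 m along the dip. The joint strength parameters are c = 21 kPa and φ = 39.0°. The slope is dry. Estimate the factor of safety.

Resolving the block weight along and normal to the plane and applying the Mohr–Coulomb strength on the joint:
N' = W cosα = 1715·cos42.7° = 1260.4 kN/m
Driving force T = W sinα = 1715·sin42.7° = 1163.0 kN/m
Resisting force R = c·L + N'·tanφ = 21·20.9 + 1260.4·tan39.0° = 438.9 + 1020.6 = 1459.5 kN/m
FS = R / T = 1459.5 / 1163.0 = 1.255

FS = 1.25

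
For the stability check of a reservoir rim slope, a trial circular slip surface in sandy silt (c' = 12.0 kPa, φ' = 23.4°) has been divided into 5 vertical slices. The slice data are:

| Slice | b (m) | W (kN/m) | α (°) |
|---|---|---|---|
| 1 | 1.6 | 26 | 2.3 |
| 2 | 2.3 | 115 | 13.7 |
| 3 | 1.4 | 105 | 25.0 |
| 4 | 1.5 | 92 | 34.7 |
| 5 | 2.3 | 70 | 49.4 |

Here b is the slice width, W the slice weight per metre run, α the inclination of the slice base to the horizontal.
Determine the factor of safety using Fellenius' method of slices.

FS = 1.59

Ordinary method of slices: FS = Σ[c'·Δl_i + (W_i cosα_i)·tanφ'] / Σ W_i sinα_i, with Δl_i = b_i / cosα_i.
Slice 1: Δl = 1.6/cos2.3° = 1.601 m; N'_1 = 26·cos2.3° = 26.0; c'Δl = 19.22; W sinα = 1.0
Slice 2: Δl = 2.3/cos13.7° = 2.367 m; N'_2 = 115·cos13.7° = 111.7; c'Δl = 28.41; W sinα = 27.2
Slice 3: Δl = 1.4/cos25.0° = 1.545 m; N'_3 = 105·cos25.0° = 95.2; c'Δl = 18.54; W sinα = 44.4
Slice 4: Δl = 1.5/cos34.7° = 1.824 m; N'_4 = 92·cos34.7° = 75.6; c'Δl = 21.89; W sinα = 52.4
Slice 5: Δl = 2.3/cos49.4° = 3.534 m; N'_5 = 70·cos49.4° = 45.6; c'Δl = 42.41; W sinα = 53.1
Σc'Δl = 130.5 kN/m; ΣN' = 354.1 kN/m; ΣW sinα = 178.2 kN/m
Resisting = 130.5 + 354.1·tan23.4° = 130.5 + 153.2 = 283.7 kN/m
FS = 283.7 / 178.2 = 1.592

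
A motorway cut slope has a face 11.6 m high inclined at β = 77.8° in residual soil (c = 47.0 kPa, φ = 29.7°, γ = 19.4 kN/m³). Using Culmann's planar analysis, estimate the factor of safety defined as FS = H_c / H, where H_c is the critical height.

FS = 2.14

H_c = (4c/γ) · sinβ cosφ / [1 − cos(β − φ)]
    = (4·47.0/19.4) · sin77.8°·cos29.7° / [1 − cos48.1°]
    = 9.691 · 0.8490 / 0.3322 = 24.77 m
FS = H_c / H = 24.77 / 11.6 = 2.135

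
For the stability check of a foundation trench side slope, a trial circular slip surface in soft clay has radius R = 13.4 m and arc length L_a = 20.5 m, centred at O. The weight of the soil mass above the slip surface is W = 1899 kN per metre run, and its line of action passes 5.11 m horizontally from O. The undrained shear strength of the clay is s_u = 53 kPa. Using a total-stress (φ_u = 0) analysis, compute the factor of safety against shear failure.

Taking moments about the centre O, the resisting moment is provided by the undrained shear strength acting along the arc:
M_R = s_u·L_a·R = 53·20.50·13.4 = 14559.1 kN·m/m
M_D = W·d = 1899·5.11 = 9703.9 kN·m/m
FS = M_R / M_D = 14559.1 / 9703.9 = 1.500

FS = 1.50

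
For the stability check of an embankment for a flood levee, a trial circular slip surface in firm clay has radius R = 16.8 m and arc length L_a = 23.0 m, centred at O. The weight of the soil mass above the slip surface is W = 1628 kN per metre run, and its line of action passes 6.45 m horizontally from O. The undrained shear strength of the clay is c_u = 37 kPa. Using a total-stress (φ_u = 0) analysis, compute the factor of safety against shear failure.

Taking moments about the centre O, the resisting moment is provided by the undrained shear strength acting along the arc:
M_R = c_u·L_a·R = 37·23.00·16.8 = 14296.8 kN·m/m
M_D = W·d = 1628·6.45 = 10500.6 kN·m/m
FS = M_R / M_D = 14296.8 / 10500.6 = 1.362

FS = 1.36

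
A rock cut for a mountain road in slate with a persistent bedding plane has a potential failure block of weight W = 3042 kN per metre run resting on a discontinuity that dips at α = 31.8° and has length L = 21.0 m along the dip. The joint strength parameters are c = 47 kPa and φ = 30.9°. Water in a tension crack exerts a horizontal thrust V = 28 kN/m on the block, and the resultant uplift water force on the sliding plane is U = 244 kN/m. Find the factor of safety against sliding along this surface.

Resolving the block weight along and normal to the plane and applying the Mohr–Coulomb strength on the joint:
N' = W cosα − U − V sinα = 3042·cos31.8° − 244 − 28·sin31.8° = 2326.6 kN/m
Driving force T = W sinα + V cosα = 3042·sin31.8° + 28·cos31.8° = 1626.8 kN/m
Resisting force R = c·L + N'·tanφ = 47·21.0 + 2326.6·tan30.9° = 987.0 + 1392.5 = 2379.5 kN/m
FS = R / T = 2379.5 / 1626.8 = 1.463

FS = 1.46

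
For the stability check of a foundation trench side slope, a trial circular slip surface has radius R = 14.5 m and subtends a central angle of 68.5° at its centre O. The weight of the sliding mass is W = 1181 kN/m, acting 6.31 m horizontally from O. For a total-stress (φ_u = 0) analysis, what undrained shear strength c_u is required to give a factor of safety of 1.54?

c_u = 45.7 kPa

FS = c_u·L_a·R / (W·d), so c_u = FS·W·d / (L_a·R).
Arc length L_a = R·θ = 14.5·(68.5°·π/180) = 14.5·1.1956 = 17.34 m
c_u = 1.54·1181·6.31 / (17.34·14.5) = 11476.2 / 251.36 = 45.66 kPa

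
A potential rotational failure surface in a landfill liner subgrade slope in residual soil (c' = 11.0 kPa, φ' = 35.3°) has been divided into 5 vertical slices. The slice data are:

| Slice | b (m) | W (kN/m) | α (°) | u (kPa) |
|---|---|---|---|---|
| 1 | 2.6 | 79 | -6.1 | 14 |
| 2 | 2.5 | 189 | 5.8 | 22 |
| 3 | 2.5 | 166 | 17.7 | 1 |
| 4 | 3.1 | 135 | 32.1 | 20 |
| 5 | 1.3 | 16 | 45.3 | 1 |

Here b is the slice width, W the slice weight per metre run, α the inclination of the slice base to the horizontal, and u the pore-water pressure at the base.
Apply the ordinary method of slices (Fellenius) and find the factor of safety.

Ordinary method of slices: FS = Σ[c'·Δl_i + (W_i cosα_i − u_i·Δl_i)·tanφ'] / Σ W_i sinα_i, with Δl_i = b_i / cosα_i.
Slice 1: Δl = 2.6/cos(-6.1°) = 2.615 m; N'_1 = 79·cos(-6.1°) − 14·2.615 = 41.9; c'Δl = 28.76; W sinα = -8.4
Slice 2: Δl = 2.5/cos5.8° = 2.513 m; N'_2 = 189·cos5.8° − 22·2.513 = 132.7; c'Δl = 27.64; W sinα = 19.1
Slice 3: Δl = 2.5/cos17.7° = 2.624 m; N'_3 = 166·cos17.7° − 1·2.624 = 155.5; c'Δl = 28.87; W sinα = 50.5
Slice 4: Δl = 3.1/cos32.1° = 3.659 m; N'_4 = 135·cos32.1° − 20·3.659 = 41.2; c'Δl = 40.25; W sinα = 71.7
Slice 5: Δl = 1.3/cos45.3° = 1.848 m; N'_5 = 16·cos45.3° − 1·1.848 = 9.4; c'Δl = 20.33; W sinα = 11.4
Σc'Δl = 145.9 kN/m; ΣN' = 380.8 kN/m; ΣW sinα = 144.3 kN/m
Resisting = 145.9 + 380.8·tan35.3° = 145.9 + 269.6 = 415.5 kN/m
FS = 415.5 / 144.3 = 2.879

FS = 2.88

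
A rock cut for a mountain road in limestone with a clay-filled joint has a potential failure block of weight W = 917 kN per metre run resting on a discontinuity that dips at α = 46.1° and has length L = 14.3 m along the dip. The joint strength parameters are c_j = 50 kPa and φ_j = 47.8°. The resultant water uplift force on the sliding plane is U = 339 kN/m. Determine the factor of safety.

Resolving the block weight along and normal to the plane and applying the Mohr–Coulomb strength on the joint:
N' = W cosα − U = 917·cos46.1° − 339 = 296.8 kN/m
Driving force T = W sinα = 917·sin46.1° = 660.7 kN/m
Resisting force R = c_j·L + N'·tanφ_j = 50·14.3 + 296.8·tan47.8° = 715.0 + 327.4 = 1042.4 kN/m
FS = R / T = 1042.4 / 660.7 = 1.578

FS = 1.58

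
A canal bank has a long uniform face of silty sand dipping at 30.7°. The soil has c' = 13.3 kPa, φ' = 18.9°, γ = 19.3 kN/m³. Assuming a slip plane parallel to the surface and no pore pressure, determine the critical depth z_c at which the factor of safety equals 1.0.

z_c = 3.71 m

Setting FS = 1.00 in FS = [c' + γz cos²β tanφ'] / [γz sinβ cosβ] and solving for z:
z = c' / [γ cosβ (FS·sinβ − cosβ·tanφ')]
  = 13.3 / [19.3·cos30.7°·(1.00·sin30.7° − cos30.7°·tan18.9°)]
  = 13.3 / [19.3·0.8599·(1.00·0.5105 − 0.8599·0.3424)]
  = 13.3 / 3.5870 = 3.708 m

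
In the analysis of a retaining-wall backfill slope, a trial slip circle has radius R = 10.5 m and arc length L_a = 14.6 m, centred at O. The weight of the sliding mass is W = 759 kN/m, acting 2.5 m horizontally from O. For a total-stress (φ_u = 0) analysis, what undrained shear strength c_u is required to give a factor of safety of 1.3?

c_u = 16.1 kPa

FS = c_u·L_a·R / (W·d), so c_u = FS·W·d / (L_a·R).
c_u = 1.3·759·2.5 / (14.60·10.5) = 2466.8 / 153.30 = 16.09 kPa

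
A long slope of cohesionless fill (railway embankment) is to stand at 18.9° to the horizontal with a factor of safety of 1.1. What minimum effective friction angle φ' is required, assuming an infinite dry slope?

φ' = 20.6°

FS = tanφ'/tanβ ⇒ tanφ' = FS · tanβ = 1.1 · tan18.9° = 0.3766
φ' = arctan(0.3766) = 20.64°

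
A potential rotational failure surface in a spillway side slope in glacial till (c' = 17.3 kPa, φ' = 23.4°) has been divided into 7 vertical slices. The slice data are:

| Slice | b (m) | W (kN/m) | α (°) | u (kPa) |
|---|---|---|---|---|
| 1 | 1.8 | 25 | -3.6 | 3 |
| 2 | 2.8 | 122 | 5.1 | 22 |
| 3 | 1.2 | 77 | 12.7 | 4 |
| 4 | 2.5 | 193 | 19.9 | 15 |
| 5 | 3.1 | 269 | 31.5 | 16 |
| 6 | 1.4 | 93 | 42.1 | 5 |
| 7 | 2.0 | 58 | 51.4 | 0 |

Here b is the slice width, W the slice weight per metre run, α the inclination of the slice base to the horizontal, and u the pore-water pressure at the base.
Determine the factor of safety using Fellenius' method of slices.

Ordinary method of slices: FS = Σ[c'·Δl_i + (W_i cosα_i − u_i·Δl_i)·tanφ'] / Σ W_i sinα_i, with Δl_i = b_i / cosα_i.
Slice 1: Δl = 1.8/cos(-3.6°) = 1.804 m; N'_1 = 25·cos(-3.6°) − 3·1.804 = 19.5; c'Δl = 31.20; W sinα = -1.6
Slice 2: Δl = 2.8/cos5.1° = 2.811 m; N'_2 = 122·cos5.1° − 22·2.811 = 59.7; c'Δl = 48.63; W sinα = 10.8
Slice 3: Δl = 1.2/cos12.7° = 1.230 m; N'_3 = 77·cos12.7° − 4·1.230 = 70.2; c'Δl = 21.28; W sinα = 16.9
Slice 4: Δl = 2.5/cos19.9° = 2.659 m; N'_4 = 193·cos19.9° − 15·2.659 = 141.6; c'Δl = 46.00; W sinα = 65.7
Slice 5: Δl = 3.1/cos31.5° = 3.636 m; N'_5 = 269·cos31.5° − 16·3.636 = 171.2; c'Δl = 62.90; W sinα = 140.6
Slice 6: Δl = 1.4/cos42.1° = 1.887 m; N'_6 = 93·cos42.1° − 5·1.887 = 59.6; c'Δl = 32.64; W sinα = 62.3
Slice 7: Δl = 2.0/cos51.4° = 3.206 m; N'_7 = 58·cos51.4° − 0·3.206 = 36.2; c'Δl = 55.46; W sinα = 45.3
Σc'Δl = 298.1 kN/m; ΣN' = 557.9 kN/m; ΣW sinα = 340.1 kN/m
Resisting = 298.1 + 557.9·tan23.4° = 298.1 + 241.4 = 539.6 kN/m
FS = 539.6 / 340.1 = 1.586

FS = 1.59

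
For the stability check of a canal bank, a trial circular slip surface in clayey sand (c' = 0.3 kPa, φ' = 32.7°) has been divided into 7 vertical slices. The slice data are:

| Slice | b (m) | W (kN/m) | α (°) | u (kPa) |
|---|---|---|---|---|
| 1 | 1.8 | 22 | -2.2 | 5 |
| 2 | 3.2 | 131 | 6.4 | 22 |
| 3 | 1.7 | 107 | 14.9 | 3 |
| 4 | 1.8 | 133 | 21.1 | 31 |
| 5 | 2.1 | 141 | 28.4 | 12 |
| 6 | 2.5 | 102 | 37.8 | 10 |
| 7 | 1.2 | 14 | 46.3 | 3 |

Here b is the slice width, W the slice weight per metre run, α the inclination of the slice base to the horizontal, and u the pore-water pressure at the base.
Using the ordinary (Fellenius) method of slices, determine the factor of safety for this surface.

FS = 1.10

Ordinary method of slices: FS = Σ[c'·Δl_i + (W_i cosα_i − u_i·Δl_i)·tanφ'] / Σ W_i sinα_i, with Δl_i = b_i / cosα_i.
Slice 1: Δl = 1.8/cos(-2.2°) = 1.801 m; N'_1 = 22·cos(-2.2°) − 5·1.801 = 13.0; c'Δl = 0.54; W sinα = -0.8
Slice 2: Δl = 3.2/cos6.4° = 3.220 m; N'_2 = 131·cos6.4° − 22·3.220 = 59.3; c'Δl = 0.97; W sinα = 14.6
Slice 3: Δl = 1.7/cos14.9° = 1.759 m; N'_3 = 107·cos14.9° − 3·1.759 = 98.1; c'Δl = 0.53; W sinα = 27.5
Slice 4: Δl = 1.8/cos21.1° = 1.929 m; N'_4 = 133·cos21.1° − 31·1.929 = 64.3; c'Δl = 0.58; W sinα = 47.9
Slice 5: Δl = 2.1/cos28.4° = 2.387 m; N'_5 = 141·cos28.4° − 12·2.387 = 95.4; c'Δl = 0.72; W sinα = 67.1
Slice 6: Δl = 2.5/cos37.8° = 3.164 m; N'_6 = 102·cos37.8° − 10·3.164 = 49.0; c'Δl = 0.95; W sinα = 62.5
Slice 7: Δl = 1.2/cos46.3° = 1.737 m; N'_7 = 14·cos46.3° − 3·1.737 = 4.5; c'Δl = 0.52; W sinα = 10.1
Σc'Δl = 4.8 kN/m; ΣN' = 383.5 kN/m; ΣW sinα = 228.9 kN/m
Resisting = 4.8 + 383.5·tan32.7° = 4.8 + 246.2 = 251.0 kN/m
FS = 251.0 / 228.9 = 1.097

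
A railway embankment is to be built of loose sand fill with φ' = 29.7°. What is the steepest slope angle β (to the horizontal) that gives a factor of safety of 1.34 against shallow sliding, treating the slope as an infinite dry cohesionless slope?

β = 23.1°

For an infinite dry cohesionless slope FS = tanφ'/tanβ, so tanβ = tanφ' / FS.
tanβ = tan29.7° / 1.34 = 0.5704 / 1.34 = 0.4257
β = arctan(0.4257) = 23.06°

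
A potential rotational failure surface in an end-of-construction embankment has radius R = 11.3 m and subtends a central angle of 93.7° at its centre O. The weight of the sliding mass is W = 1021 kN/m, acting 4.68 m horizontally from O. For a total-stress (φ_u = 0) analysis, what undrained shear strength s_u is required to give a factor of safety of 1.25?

s_u = 28.6 kPa

FS = s_u·L_a·R / (W·d), so s_u = FS·W·d / (L_a·R).
Arc length L_a = R·θ = 11.3·(93.7°·π/180) = 11.3·1.6354 = 18.48 m
s_u = 1.25·1021·4.68 / (18.48·11.3) = 5972.8 / 208.82 = 28.60 kPa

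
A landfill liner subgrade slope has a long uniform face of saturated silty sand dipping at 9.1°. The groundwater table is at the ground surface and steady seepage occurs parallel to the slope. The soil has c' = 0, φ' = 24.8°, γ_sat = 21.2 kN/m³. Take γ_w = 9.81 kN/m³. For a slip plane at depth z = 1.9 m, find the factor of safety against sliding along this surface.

With seepage parallel to the slope and the water table at the surface, the effective normal stress on the slip plane uses the buoyant unit weight γ' = γ_sat − γ_w while the driving shear stress uses γ_sat:
FS = [c' + γ' z cos²β tanφ'] / [γ_sat z sinβ cosβ]
(For c' = 0 this reduces to FS = (γ'/γ_sat)·tanφ'/tanβ.)
γ' = 21.2 − 9.81 = 11.39 kN/m³
Numerator = 0.0 + 11.39·1.9·cos²9.1°·tan24.8° = 0.0 + 11.39·1.9·0.9750·0.4621 = 9.749 kPa
Denominator = 21.2·1.9·sin9.1°·cos9.1° = 21.2·1.9·0.1582·0.9874 = 6.290 kPa
FS = 9.749 / 6.290 = 1.550

FS = 1.55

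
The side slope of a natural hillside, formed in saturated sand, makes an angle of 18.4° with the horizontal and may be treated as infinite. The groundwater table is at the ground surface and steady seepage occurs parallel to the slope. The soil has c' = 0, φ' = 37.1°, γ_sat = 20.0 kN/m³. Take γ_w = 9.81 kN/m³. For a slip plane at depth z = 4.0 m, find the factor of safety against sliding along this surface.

FS = 1.16

With seepage parallel to the slope and the water table at the surface, the effective normal stress on the slip plane uses the buoyant unit weight γ' = γ_sat − γ_w while the driving shear stress uses γ_sat:
FS = [c' + γ' z cos²β tanφ'] / [γ_sat z sinβ cosβ]
(For c' = 0 this reduces to FS = (γ'/γ_sat)·tanφ'/tanβ.)
γ' = 20.0 − 9.81 = 10.19 kN/m³
Numerator = 0.0 + 10.19·4.0·cos²18.4°·tan37.1° = 0.0 + 10.19·4.0·0.9004·0.7563 = 27.755 kPa
Denominator = 20.0·4.0·sin18.4°·cos18.4° = 20.0·4.0·0.3156·0.9489 = 23.961 kPa
FS = 27.755 / 23.961 = 1.158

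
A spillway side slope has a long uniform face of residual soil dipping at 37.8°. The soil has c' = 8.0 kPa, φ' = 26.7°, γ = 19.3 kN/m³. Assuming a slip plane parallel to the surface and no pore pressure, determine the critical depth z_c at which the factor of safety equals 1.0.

Setting FS = 1.00 in FS = [c' + γz cos²β tanφ'] / [γz sinβ cosβ] and solving for z:
z = c' / [γ cosβ (FS·sinβ − cosβ·tanφ')]
  = 8.0 / [19.3·cos37.8°·(1.00·sin37.8° − cos37.8°·tan26.7°)]
  = 8.0 / [19.3·0.7902·(1.00·0.6129 − 0.7902·0.5029)]
  = 8.0 / 3.2864 = 2.434 m

z_c = 2.43 m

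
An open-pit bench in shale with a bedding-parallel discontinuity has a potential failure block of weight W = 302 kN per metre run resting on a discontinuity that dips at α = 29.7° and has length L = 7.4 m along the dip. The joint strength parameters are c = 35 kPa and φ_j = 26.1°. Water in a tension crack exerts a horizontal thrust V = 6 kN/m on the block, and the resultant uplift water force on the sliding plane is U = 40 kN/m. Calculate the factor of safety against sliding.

Resolving the block weight along and normal to the plane and applying the Mohr–Coulomb strength on the joint:
N' = W cosα − U − V sinα = 302·cos29.7° − 40 − 6·sin29.7° = 219.4 kN/m
Driving force T = W sinα + V cosα = 302·sin29.7° + 6·cos29.7° = 154.8 kN/m
Resisting force R = c·L + N'·tanφ_j = 35·7.4 + 219.4·tan26.1° = 259.0 + 107.5 = 366.5 kN/m
FS = R / T = 366.5 / 154.8 = 2.367

FS = 2.37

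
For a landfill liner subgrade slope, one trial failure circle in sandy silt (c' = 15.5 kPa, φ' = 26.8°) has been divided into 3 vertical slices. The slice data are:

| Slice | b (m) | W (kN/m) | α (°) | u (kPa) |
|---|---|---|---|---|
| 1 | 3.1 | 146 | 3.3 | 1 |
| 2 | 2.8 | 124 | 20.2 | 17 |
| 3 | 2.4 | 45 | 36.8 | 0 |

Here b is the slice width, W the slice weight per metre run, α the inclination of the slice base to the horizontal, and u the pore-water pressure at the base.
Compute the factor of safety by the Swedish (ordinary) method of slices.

FS = 3.38

Ordinary method of slices: FS = Σ[c'·Δl_i + (W_i cosα_i − u_i·Δl_i)·tanφ'] / Σ W_i sinα_i, with Δl_i = b_i / cosα_i.
Slice 1: Δl = 3.1/cos3.3° = 3.105 m; N'_1 = 146·cos3.3° − 1·3.105 = 142.7; c'Δl = 48.13; W sinα = 8.4
Slice 2: Δl = 2.8/cos20.2° = 2.984 m; N'_2 = 124·cos20.2° − 17·2.984 = 65.7; c'Δl = 46.24; W sinα = 42.8
Slice 3: Δl = 2.4/cos36.8° = 2.997 m; N'_3 = 45·cos36.8° − 0·2.997 = 36.0; c'Δl = 46.46; W sinα = 27.0
Σc'Δl = 140.8 kN/m; ΣN' = 244.3 kN/m; ΣW sinα = 78.2 kN/m
Resisting = 140.8 + 244.3·tan26.8° = 140.8 + 123.4 = 264.3 kN/m
FS = 264.3 / 78.2 = 3.380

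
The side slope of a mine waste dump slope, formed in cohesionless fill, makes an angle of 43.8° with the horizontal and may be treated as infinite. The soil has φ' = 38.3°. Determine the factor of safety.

For a dry cohesionless infinite slope the factor of safety is FS = tanφ' / tanβ.
FS = tan38.3° / tan43.8° = 0.7898 / 0.9590 = 0.824

FS = 0.82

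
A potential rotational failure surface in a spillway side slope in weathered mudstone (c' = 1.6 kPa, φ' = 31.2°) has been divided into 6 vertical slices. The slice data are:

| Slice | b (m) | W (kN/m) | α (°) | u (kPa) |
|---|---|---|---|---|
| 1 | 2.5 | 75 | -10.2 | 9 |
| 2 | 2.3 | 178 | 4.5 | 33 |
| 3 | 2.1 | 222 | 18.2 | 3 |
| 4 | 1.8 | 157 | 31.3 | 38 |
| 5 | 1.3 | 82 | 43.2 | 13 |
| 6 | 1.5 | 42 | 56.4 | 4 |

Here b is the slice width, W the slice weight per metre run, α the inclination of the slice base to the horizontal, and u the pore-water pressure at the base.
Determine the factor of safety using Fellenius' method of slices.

Ordinary method of slices: FS = Σ[c'·Δl_i + (W_i cosα_i − u_i·Δl_i)·tanφ'] / Σ W_i sinα_i, with Δl_i = b_i / cosα_i.
Slice 1: Δl = 2.5/cos(-10.2°) = 2.540 m; N'_1 = 75·cos(-10.2°) − 9·2.540 = 51.0; c'Δl = 4.06; W sinα = -13.3
Slice 2: Δl = 2.3/cos4.5° = 2.307 m; N'_2 = 178·cos4.5° − 33·2.307 = 101.3; c'Δl = 3.69; W sinα = 14.0
Slice 3: Δl = 2.1/cos18.2° = 2.211 m; N'_3 = 222·cos18.2° − 3·2.211 = 204.3; c'Δl = 3.54; W sinα = 69.3
Slice 4: Δl = 1.8/cos31.3° = 2.107 m; N'_4 = 157·cos31.3° − 38·2.107 = 54.1; c'Δl = 3.37; W sinα = 81.6
Slice 5: Δl = 1.3/cos43.2° = 1.783 m; N'_5 = 82·cos43.2° − 13·1.783 = 36.6; c'Δl = 2.85; W sinα = 56.1
Slice 6: Δl = 1.5/cos56.4° = 2.711 m; N'_6 = 42·cos56.4° − 4·2.711 = 12.4; c'Δl = 4.34; W sinα = 35.0
Σc'Δl = 21.9 kN/m; ΣN' = 459.6 kN/m; ΣW sinα = 242.7 kN/m
Resisting = 21.9 + 459.6·tan31.2° = 21.9 + 278.4 = 300.2 kN/m
FS = 300.2 / 242.7 = 1.237

FS = 1.24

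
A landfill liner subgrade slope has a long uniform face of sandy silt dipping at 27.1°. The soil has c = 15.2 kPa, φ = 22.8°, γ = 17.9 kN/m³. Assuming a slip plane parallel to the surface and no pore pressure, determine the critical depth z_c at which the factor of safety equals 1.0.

Setting FS = 1.00 in FS = [c + γz cos²β tanφ] / [γz sinβ cosβ] and solving for z:
z = c / [γ cosβ (FS·sinβ − cosβ·tanφ)]
  = 15.2 / [17.9·cos27.1°·(1.00·sin27.1° − cos27.1°·tan22.8°)]
  = 15.2 / [17.9·0.8902·(1.00·0.4555 − 0.8902·0.4204)]
  = 15.2 / 1.2960 = 11.728 m

z_c = 11.73 m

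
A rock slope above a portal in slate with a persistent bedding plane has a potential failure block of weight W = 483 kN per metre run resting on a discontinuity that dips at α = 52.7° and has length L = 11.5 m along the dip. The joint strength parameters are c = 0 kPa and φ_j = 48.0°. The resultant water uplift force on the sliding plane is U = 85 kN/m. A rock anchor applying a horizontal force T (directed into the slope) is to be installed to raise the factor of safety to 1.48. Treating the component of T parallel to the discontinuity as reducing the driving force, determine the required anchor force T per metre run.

T = 190 kN/m

Resolving forces along and normal to the sliding plane, with the horizontal anchor force T adding T·sinα to the effective normal force and T·cosα acting up the plane against the driving force:
FS = [cL + (W cosα − U + T sinα) tanφ_j] / [W sinα − T cosα]
Without the anchor: N' = 207.7 kN/m, driving T_d = 384.2 kN/m, resisting R = 0·11.5 + 207.7·tan48.0° = 230.7 kN/m, FS = 0.60.
Setting FS = 1.48 and solving for T:
1.48·(384.2 − T cos52.7°) = 230.7 + T sin52.7°·tan48.0°
T·(sin52.7°·tan48.0° + 1.48·cos52.7°) = 1.48·384.2 − 230.7
T·(0.7955·1.1106 + 1.48·0.6060) = 568.6 − 230.7 = 338.0
T·1.7803 = 338.0
T = 189.8 kN/m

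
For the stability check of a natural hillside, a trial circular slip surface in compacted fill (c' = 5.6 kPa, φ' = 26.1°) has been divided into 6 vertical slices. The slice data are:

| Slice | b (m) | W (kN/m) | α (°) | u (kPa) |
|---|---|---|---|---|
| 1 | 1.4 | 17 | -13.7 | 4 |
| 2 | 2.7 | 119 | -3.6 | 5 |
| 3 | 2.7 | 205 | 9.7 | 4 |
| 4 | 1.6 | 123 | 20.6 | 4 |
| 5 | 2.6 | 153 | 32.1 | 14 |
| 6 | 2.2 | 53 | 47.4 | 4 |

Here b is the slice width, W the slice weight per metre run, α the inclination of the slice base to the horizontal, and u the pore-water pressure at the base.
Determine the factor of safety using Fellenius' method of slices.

FS = 1.83

Ordinary method of slices: FS = Σ[c'·Δl_i + (W_i cosα_i − u_i·Δl_i)·tanφ'] / Σ W_i sinα_i, with Δl_i = b_i / cosα_i.
Slice 1: Δl = 1.4/cos(-13.7°) = 1.441 m; N'_1 = 17·cos(-13.7°) − 4·1.441 = 10.8; c'Δl = 8.07; W sinα = -4.0
Slice 2: Δl = 2.7/cos(-3.6°) = 2.705 m; N'_2 = 119·cos(-3.6°) − 5·2.705 = 105.2; c'Δl = 15.15; W sinα = -7.5
Slice 3: Δl = 2.7/cos9.7° = 2.739 m; N'_3 = 205·cos9.7° − 4·2.739 = 191.1; c'Δl = 15.34; W sinα = 34.5
Slice 4: Δl = 1.6/cos20.6° = 1.709 m; N'_4 = 123·cos20.6° − 4·1.709 = 108.3; c'Δl = 9.57; W sinα = 43.3
Slice 5: Δl = 2.6/cos32.1° = 3.069 m; N'_5 = 153·cos32.1° − 14·3.069 = 86.6; c'Δl = 17.19; W sinα = 81.3
Slice 6: Δl = 2.2/cos47.4° = 3.250 m; N'_6 = 53·cos47.4° − 4·3.250 = 22.9; c'Δl = 18.20; W sinα = 39.0
Σc'Δl = 83.5 kN/m; ΣN' = 524.9 kN/m; ΣW sinα = 186.6 kN/m
Resisting = 83.5 + 524.9·tan26.1° = 83.5 + 257.2 = 340.7 kN/m
FS = 340.7 / 186.6 = 1.825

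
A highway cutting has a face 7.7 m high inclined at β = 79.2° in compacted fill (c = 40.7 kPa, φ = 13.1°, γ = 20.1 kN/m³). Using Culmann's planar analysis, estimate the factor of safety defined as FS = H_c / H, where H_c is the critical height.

FS = 1.69

H_c = (4c/γ) · sinβ cosφ / [1 − cos(β − φ)]
    = (4·40.7/20.1) · sin79.2°·cos13.1° / [1 − cos66.1°]
    = 8.100 · 0.9567 / 0.5949 = 13.03 m
FS = H_c / H = 13.03 / 7.7 = 1.692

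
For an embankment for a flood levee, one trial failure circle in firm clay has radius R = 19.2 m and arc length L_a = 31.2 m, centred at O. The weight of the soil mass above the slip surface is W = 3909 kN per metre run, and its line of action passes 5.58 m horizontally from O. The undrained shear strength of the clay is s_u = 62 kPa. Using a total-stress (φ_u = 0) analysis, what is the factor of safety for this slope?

FS = 1.70

Taking moments about the centre O, the resisting moment is provided by the undrained shear strength acting along the arc:
M_R = s_u·L_a·R = 62·31.20·19.2 = 37140.5 kN·m/m
M_D = W·d = 3909·5.58 = 21812.2 kN·m/m
FS = M_R / M_D = 37140.5 / 21812.2 = 1.703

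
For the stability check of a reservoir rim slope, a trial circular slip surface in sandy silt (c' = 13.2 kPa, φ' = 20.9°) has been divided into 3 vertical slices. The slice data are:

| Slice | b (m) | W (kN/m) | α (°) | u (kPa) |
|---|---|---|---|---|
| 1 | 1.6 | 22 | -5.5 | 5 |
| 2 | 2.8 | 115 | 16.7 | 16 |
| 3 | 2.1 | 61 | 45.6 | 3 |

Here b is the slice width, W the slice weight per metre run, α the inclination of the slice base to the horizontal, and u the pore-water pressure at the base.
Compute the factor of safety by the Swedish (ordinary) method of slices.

Ordinary method of slices: FS = Σ[c'·Δl_i + (W_i cosα_i − u_i·Δl_i)·tanφ'] / Σ W_i sinα_i, with Δl_i = b_i / cosα_i.
Slice 1: Δl = 1.6/cos(-5.5°) = 1.607 m; N'_1 = 22·cos(-5.5°) − 5·1.607 = 13.9; c'Δl = 21.22; W sinα = -2.1
Slice 2: Δl = 2.8/cos16.7° = 2.923 m; N'_2 = 115·cos16.7° − 16·2.923 = 63.4; c'Δl = 38.59; W sinα = 33.0
Slice 3: Δl = 2.1/cos45.6° = 3.001 m; N'_3 = 61·cos45.6° − 3·3.001 = 33.7; c'Δl = 39.62; W sinα = 43.6
Σc'Δl = 99.4 kN/m; ΣN' = 110.9 kN/m; ΣW sinα = 74.5 kN/m
Resisting = 99.4 + 110.9·tan20.9° = 99.4 + 42.4 = 141.8 kN/m
FS = 141.8 / 74.5 = 1.903

FS = 1.90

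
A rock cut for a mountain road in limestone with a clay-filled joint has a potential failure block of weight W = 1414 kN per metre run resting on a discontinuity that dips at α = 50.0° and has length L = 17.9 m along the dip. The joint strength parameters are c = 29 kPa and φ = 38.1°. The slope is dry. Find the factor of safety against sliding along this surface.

Resolving the block weight along and normal to the plane and applying the Mohr–Coulomb strength on the joint:
N' = W cosα = 1414·cos50.0° = 908.9 kN/m
Driving force T = W sinα = 1414·sin50.0° = 1083.2 kN/m
Resisting force R = c·L + N'·tanφ = 29·17.9 + 908.9·tan38.1° = 519.1 + 712.7 = 1231.8 kN/m
FS = R / T = 1231.8 / 1083.2 = 1.137

FS = 1.14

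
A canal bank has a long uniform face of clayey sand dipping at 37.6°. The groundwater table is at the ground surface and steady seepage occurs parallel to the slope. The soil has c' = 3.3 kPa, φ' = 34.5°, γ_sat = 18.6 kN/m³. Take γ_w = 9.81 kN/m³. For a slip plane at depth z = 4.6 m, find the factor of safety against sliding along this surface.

With seepage parallel to the slope and the water table at the surface, the effective normal stress on the slip plane uses the buoyant unit weight γ' = γ_sat − γ_w while the driving shear stress uses γ_sat:
FS = [c' + γ' z cos²β tanφ'] / [γ_sat z sinβ cosβ]
γ' = 18.6 − 9.81 = 8.79 kN/m³
Numerator = 3.3 + 8.79·4.6·cos²37.6°·tan34.5° = 3.3 + 8.79·4.6·0.6277·0.6873 = 20.744 kPa
Denominator = 18.6·4.6·sin37.6°·cos37.6° = 18.6·4.6·0.6101·0.7923 = 41.361 kPa
FS = 20.744 / 41.361 = 0.502

FS = 0.50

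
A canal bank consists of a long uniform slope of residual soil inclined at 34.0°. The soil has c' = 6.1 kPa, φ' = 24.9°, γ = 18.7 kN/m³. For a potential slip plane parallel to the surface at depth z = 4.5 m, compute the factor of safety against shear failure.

For an infinite slope with a slip plane parallel to the surface (no pore pressure): FS = [c' + γz cos²β tanφ'] / [γz sinβ cosβ].
γz = 18.7·4.5 = 84.15 kN/m²
Numerator = 6.1 + 84.15·cos²34.0°·tan24.9° = 6.1 + 84.15·0.6873·0.4642 = 32.947 kPa
Denominator = 84.15·sin34.0°·cos34.0° = 84.15·0.5592·0.8290 = 39.011 kPa
FS = 32.947 / 39.011 = 0.845

FS = 0.84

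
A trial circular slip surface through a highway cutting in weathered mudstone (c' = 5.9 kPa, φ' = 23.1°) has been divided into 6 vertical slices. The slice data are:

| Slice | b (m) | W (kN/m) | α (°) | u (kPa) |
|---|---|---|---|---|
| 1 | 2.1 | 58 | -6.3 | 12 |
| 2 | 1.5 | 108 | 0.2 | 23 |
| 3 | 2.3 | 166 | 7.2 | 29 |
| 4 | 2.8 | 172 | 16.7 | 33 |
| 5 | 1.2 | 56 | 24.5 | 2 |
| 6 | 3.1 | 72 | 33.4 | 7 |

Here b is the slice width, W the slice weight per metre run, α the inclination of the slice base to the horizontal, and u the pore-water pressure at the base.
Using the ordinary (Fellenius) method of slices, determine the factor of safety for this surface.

Ordinary method of slices: FS = Σ[c'·Δl_i + (W_i cosα_i − u_i·Δl_i)·tanφ'] / Σ W_i sinα_i, with Δl_i = b_i / cosα_i.
Slice 1: Δl = 2.1/cos(-6.3°) = 2.113 m; N'_1 = 58·cos(-6.3°) − 12·2.113 = 32.3; c'Δl = 12.47; W sinα = -6.4
Slice 2: Δl = 1.5/cos0.2° = 1.500 m; N'_2 = 108·cos0.2° − 23·1.500 = 73.5; c'Δl = 8.85; W sinα = 0.4
Slice 3: Δl = 2.3/cos7.2° = 2.318 m; N'_3 = 166·cos7.2° − 29·2.318 = 97.5; c'Δl = 13.68; W sinα = 20.8
Slice 4: Δl = 2.8/cos16.7° = 2.923 m; N'_4 = 172·cos16.7° − 33·2.923 = 68.3; c'Δl = 17.25; W sinα = 49.4
Slice 5: Δl = 1.2/cos24.5° = 1.319 m; N'_5 = 56·cos24.5° − 2·1.319 = 48.3; c'Δl = 7.78; W sinα = 23.2
Slice 6: Δl = 3.1/cos33.4° = 3.713 m; N'_6 = 72·cos33.4° − 7·3.713 = 34.1; c'Δl = 21.91; W sinα = 39.6
Σc'Δl = 81.9 kN/m; ΣN' = 354.0 kN/m; ΣW sinα = 127.1 kN/m
Resisting = 81.9 + 354.0·tan23.1° = 81.9 + 151.0 = 232.9 kN/m
FS = 232.9 / 127.1 = 1.832

FS = 1.83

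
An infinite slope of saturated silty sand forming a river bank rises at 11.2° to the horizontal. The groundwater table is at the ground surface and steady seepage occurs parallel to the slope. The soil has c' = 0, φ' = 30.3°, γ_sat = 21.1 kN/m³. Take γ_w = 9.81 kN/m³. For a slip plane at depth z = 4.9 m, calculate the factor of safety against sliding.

With seepage parallel to the slope and the water table at the surface, the effective normal stress on the slip plane uses the buoyant unit weight γ' = γ_sat − γ_w while the driving shear stress uses γ_sat:
FS = [c' + γ' z cos²β tanφ'] / [γ_sat z sinβ cosβ]
(For c' = 0 this reduces to FS = (γ'/γ_sat)·tanφ'/tanβ.)
γ' = 21.1 − 9.81 = 11.29 kN/m³
Numerator = 0.0 + 11.29·4.9·cos²11.2°·tan30.3° = 0.0 + 11.29·4.9·0.9623·0.5844 = 31.107 kPa
Denominator = 21.1·4.9·sin11.2°·cos11.2° = 21.1·4.9·0.1942·0.9810 = 19.699 kPa
FS = 31.107 / 19.699 = 1.579

FS = 1.58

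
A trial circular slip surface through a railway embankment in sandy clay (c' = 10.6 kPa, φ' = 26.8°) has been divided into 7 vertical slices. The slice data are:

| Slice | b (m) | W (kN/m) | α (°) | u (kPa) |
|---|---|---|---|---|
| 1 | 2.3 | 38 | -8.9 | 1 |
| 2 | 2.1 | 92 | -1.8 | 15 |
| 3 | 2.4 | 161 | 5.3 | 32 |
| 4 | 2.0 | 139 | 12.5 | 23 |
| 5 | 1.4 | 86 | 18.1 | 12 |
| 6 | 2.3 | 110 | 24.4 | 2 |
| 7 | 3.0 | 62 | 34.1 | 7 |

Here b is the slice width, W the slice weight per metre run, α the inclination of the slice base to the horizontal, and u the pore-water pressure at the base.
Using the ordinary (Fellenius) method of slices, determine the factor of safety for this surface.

FS = 2.82

Ordinary method of slices: FS = Σ[c'·Δl_i + (W_i cosα_i − u_i·Δl_i)·tanφ'] / Σ W_i sinα_i, with Δl_i = b_i / cosα_i.
Slice 1: Δl = 2.3/cos(-8.9°) = 2.328 m; N'_1 = 38·cos(-8.9°) − 1·2.328 = 35.2; c'Δl = 24.68; W sinα = -5.9
Slice 2: Δl = 2.1/cos(-1.8°) = 2.101 m; N'_2 = 92·cos(-1.8°) − 15·2.101 = 60.4; c'Δl = 22.27; W sinα = -2.9
Slice 3: Δl = 2.4/cos5.3° = 2.410 m; N'_3 = 161·cos5.3° − 32·2.410 = 83.2; c'Δl = 25.55; W sinα = 14.9
Slice 4: Δl = 2.0/cos12.5° = 2.049 m; N'_4 = 139·cos12.5° − 23·2.049 = 88.6; c'Δl = 21.71; W sinα = 30.1
Slice 5: Δl = 1.4/cos18.1° = 1.473 m; N'_5 = 86·cos18.1° − 12·1.473 = 64.1; c'Δl = 15.61; W sinα = 26.7
Slice 6: Δl = 2.3/cos24.4° = 2.526 m; N'_6 = 110·cos24.4° − 2·2.526 = 95.1; c'Δl = 26.77; W sinα = 45.4
Slice 7: Δl = 3.0/cos34.1° = 3.623 m; N'_7 = 62·cos34.1° − 7·3.623 = 26.0; c'Δl = 38.40; W sinα = 34.8
Σc'Δl = 175.0 kN/m; ΣN' = 452.6 kN/m; ΣW sinα = 143.1 kN/m
Resisting = 175.0 + 452.6·tan26.8° = 175.0 + 228.6 = 403.6 kN/m
FS = 403.6 / 143.1 = 2.820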